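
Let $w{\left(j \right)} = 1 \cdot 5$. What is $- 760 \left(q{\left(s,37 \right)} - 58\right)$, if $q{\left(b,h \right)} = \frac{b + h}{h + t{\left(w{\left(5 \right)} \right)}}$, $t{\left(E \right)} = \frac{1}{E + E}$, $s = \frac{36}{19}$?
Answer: $\frac{16058080}{371} \approx 43283.0$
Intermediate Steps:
$s = \frac{36}{19}$ ($s = 36 \cdot \frac{1}{19} = \frac{36}{19} \approx 1.8947$)
$w{\left(j \right)} = 5$
$t{\left(E \right)} = \frac{1}{2 E}$
$q{\left(b,h \right)} = \frac{b + h}{\frac{1}{10} + h}$ ($q{\left(b,h \right)} = \frac{b + h}{h + \frac{1}{2 \cdot 5}} = \frac{b + h}{h + \frac{1}{2} \cdot \frac{1}{5}} = \frac{b + h}{h + \frac{1}{10}} = \frac{b + h}{\frac{1}{10} + h}$)
$- 760 \left(q{\left(s,37 \right)} - 58\right) = - 760 \left(\frac{10 \left(\frac{36}{19} + 37\right)}{1 + 10 \cdot 37} - 58\right) = - 760 \left(10 \frac{1}{1 + 370} \cdot \frac{739}{19} - 58\right) = - 760 \left(10 \cdot \frac{1}{371} \cdot \frac{739}{19} - 58\right) = - 760 \left(\frac{7390}{7049} - 58\right) = \left(-760\right) \left(- \frac{401452}{7049}\right) = \frac{16058080}{371}$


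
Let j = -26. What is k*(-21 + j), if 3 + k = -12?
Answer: 705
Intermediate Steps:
k = -15 (k = -3 - 12 = -15)
k*(-21 + j) = -15*(-21 - 26) = -15*(-47) = 705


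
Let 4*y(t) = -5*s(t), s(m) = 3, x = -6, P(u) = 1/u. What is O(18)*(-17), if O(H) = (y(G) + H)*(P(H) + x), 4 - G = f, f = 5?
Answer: 34561/24 ≈ 1440.0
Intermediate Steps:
G = -1 (G = 4 - 1*5 = 4 - 5 = -1)
y(t) = -15/4 (y(t) = (-5*3)/4 = (¼)*(-15) = -15/4)
O(H) = (-6 + 1/H)*(-15/4 + H) (O(H) = (-15/4 + H)*(1/H - 6) = (-15/4 + H)*(-6 + 1/H) = (-6 + 1/H)*(-15/4 + H))
O(18)*(-17) = (47/2 - 6*18 - 15/4/18)*(-17) = (47/2 - 108 - 15/4*1/18)*(-17) = (47/2 - 108 - 5/24)*(-17) = -2033/24*(-17) = 34561/24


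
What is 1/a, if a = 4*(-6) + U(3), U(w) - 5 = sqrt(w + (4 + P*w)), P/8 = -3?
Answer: -19/426 - I*sqrt(65)/426 ≈ -0.044601 - 0.018925*I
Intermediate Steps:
P = -24 (P = 8*(-3) = -24)
U(w) = 5 + sqrt(4 - 23*w) (U(w) = 5 + sqrt(w + (4 - 24*w)) = 5 + sqrt(4 - 23*w))
a = -19 + I*sqrt(65) (a = 4*(-6) + (5 + sqrt(4 - 23*3)) = -24 + (5 + sqrt(4 - 69)) = -24 + (5 + sqrt(-65)) = -24 + (5 + I*sqrt(65)) = -19 + I*sqrt(65) ≈ -19.0 + 8.0623*I)
1/a = 1/(-19 + I*sqrt(65))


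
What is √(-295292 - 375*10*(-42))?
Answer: 8*I*√2153 ≈ 371.2*I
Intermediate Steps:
√(-295292 - 375*10*(-42)) = √(-295292 - 75*50*(-42)) = √(-295292 - 3750*(-42)) = √(-295292 + 157500) = √(-137792) = 8*I*√2153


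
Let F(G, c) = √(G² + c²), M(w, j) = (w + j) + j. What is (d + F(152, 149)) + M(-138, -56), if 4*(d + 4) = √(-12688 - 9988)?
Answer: -254 + √45305 + I*√5669/2 ≈ -41.15 + 37.646*I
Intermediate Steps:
M(w, j) = w + 2*j (M(w, j) = (j + w) + j = w + 2*j)
d = -4 + I*√5669/2 (d = -4 + √(-12688 - 9988)/4 = -4 + √(-22676)/4 = -4 + (2*I*√5669)/4 = -4 + I*√5669/2 ≈ -4.0 + 37.646*I)
(d + F(152, 149)) + M(-138, -56) = ((-4 + I*√5669/2) + √(152² + 149²)) + (-138 + 2*(-56)) = ((-4 + I*√5669/2) + √(23104 + 22201)) + (-138 - 112) = ((-4 + I*√5669/2) + √45305) - 250 = (-4 + √45305 + I*√5669/2) - 250 = -254 + √45305 + I*√5669/2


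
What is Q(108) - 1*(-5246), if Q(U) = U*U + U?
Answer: 17018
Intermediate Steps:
Q(U) = U + U² (Q(U) = U² + U = U + U²)
Q(108) - 1*(-5246) = 108*(1 + 108) - 1*(-5246) = 108*109 + 5246 = 11772 + 5246 = 17018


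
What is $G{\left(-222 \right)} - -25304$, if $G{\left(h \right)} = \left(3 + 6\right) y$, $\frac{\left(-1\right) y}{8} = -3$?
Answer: $25520$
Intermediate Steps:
$y = 24$ ($y = \left(-8\right) \left(-3\right) = 24$)
$G{\left(h \right)} = 216$ ($G{\left(h \right)} = \left(3 + 6\right) 24 = 9 \cdot 24 = 216$)
$G{\left(-222 \right)} - -25304 = 216 - -25304 = 216 + 25304 = 25520$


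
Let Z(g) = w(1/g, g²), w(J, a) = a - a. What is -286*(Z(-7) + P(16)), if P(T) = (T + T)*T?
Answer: -146432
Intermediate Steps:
P(T) = 2*T² (P(T) = (2*T)*T = 2*T²)
w(J, a) = 0
Z(g) = 0
-286*(Z(-7) + P(16)) = -286*(0 + 2*16²) = -286*(0 + 2*256) = -286*(0 + 512) = -286*512 = -146432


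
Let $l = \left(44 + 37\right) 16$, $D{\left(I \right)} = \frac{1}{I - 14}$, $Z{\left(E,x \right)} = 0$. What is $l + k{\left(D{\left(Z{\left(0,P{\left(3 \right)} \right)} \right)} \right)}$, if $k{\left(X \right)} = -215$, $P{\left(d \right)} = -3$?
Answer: $1081$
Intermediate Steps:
$D{\left(I \right)} = \frac{1}{-14 + I}$
$l = 1296$ ($l = 81 \cdot 16 = 1296$)
$l + k{\left(D{\left(Z{\left(0,P{\left(3 \right)} \right)} \right)} \right)} = 1296 - 215 = 1081$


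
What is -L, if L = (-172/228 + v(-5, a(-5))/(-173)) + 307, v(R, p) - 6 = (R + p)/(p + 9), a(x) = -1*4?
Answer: -15098243/49305 ≈ -306.22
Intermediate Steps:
a(x) = -4
v(R, p) = 6 + (R + p)/(9 + p) (v(R, p) = 6 + (R + p)/(p + 9) = 6 + (R + p)/(9 + p))
L = 15098243/49305 (L = (-172/228 + ((54 - 5 + 7*(-4))/(9 - 4))/(-173)) + 307 = (-172*1/228 + ((54 - 5 - 28)/5)*(-1/173)) + 307 = (-43/57 + ((1/5)*21)*(-1/173)) + 307 = (-43/57 + (21/5)*(-1/173)) + 307 = (-43/57 - 21/865) + 307 = -38392/49305 + 307 = 15098243/49305 ≈ 306.22)
-L = -1*15098243/49305 = -15098243/49305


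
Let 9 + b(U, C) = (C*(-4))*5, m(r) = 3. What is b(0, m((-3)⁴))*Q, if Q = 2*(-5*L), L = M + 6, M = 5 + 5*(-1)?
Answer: 4140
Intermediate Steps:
M = 0 (M = 5 - 5 = 0)
L = 6 (L = 0 + 6 = 6)
b(U, C) = -9 - 20*C (b(U, C) = -9 + (C*(-4))*5 = -9 - 4*C*5 = -9 - 20*C)
Q = -60 (Q = 2*(-5*6) = 2*(-30) = -60)
b(0, m((-3)⁴))*Q = (-9 - 20*3)*(-60) = (-9 - 60)*(-60) = -69*(-60) = 4140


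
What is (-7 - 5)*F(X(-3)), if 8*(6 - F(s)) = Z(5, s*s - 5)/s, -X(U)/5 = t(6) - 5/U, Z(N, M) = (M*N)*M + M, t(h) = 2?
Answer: -4450010/99 ≈ -44950.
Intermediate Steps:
Z(N, M) = M + N*M**2 (Z(N, M) = N*M**2 + M = M + N*M**2)
X(U) = -10 + 25/U (X(U) = -5*(2 - 5/U) = -10 + 25/U)
F(s) = 6 - (-24 + 5*s**2)*(-5 + s**2)/(8*s) (F(s) = 6 - (s*s - 5)*(1 + (s*s - 5)*5)/(8*s) = 6 - (s**2 - 5)*(1 + (s**2 - 5)*5)/(8*s) = 6 - (-5 + s**2)*(1 + (-5 + s**2)*5)/(8*s) = 6 - (-5 + s**2)*(1 + (-25 + 5*s**2))/(8*s) = 6 - (-5 + s**2)*(-24 + 5*s**2)/(8*s) = 6 - (-24 + 5*s**2)*(-5 + s**2)/(8*s))
(-7 - 5)*F(X(-3)) = (-7 - 5)*(6 - 15/(-10 + 25/(-3)) - 5*(-10 + 25/(-3))**3/8 + 49*(-10 + 25/(-3))/8) = -12*(6 - 15/(-10 + 25*(-1/3)) - 5*(-10 + 25*(-1/3))**3/8 + 49*(-10 + 25*(-1/3))/8) = -12*(6 - 15/(-10 - 25/3) - 5*(-10 - 25/3)**3/8 + 49*(-10 - 25/3)/8) = -12*(6 - 15/(-55/3) - 5*(-55/3)**3/8 + (49/8)*(-55/3)) = -12*(6 - 15*(-3/55) - 5/8*(-166375/27) - 2695/24) = -12*(6 + 9/11 + 831875/216 - 2695/24) = -12*2225005/594 = -4450010/99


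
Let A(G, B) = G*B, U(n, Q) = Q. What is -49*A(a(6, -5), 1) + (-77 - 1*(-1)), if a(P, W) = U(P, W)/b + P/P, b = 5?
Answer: -76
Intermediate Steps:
a(P, W) = 1 + W/5 (a(P, W) = W/5 + P/P = W*(1/5) + 1 = W/5 + 1 = 1 + W/5)
A(G, B) = B*G
-49*A(a(6, -5), 1) + (-77 - 1*(-1)) = -49*(1 + (1/5)*(-5)) + (-77 - 1*(-1)) = -49*(1 - 1) + (-77 + 1) = -49*0 - 76 = 0 - 76 = -76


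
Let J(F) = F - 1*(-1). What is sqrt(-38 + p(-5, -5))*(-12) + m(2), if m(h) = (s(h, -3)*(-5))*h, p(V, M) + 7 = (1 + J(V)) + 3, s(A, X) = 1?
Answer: -10 - 36*I*sqrt(5) ≈ -10.0 - 80.498*I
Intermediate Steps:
J(F) = 1 + F (J(F) = F + 1 = 1 + F)
p(V, M) = -2 + V (p(V, M) = -7 + ((1 + (1 + V)) + 3) = -7 + ((2 + V) + 3) = -7 + (5 + V) = -2 + V)
m(h) = -5*h (m(h) = (1*(-5))*h = -5*h)
sqrt(-38 + p(-5, -5))*(-12) + m(2) = sqrt(-38 + (-2 - 5))*(-12) - 5*2 = sqrt(-38 - 7)*(-12) - 10 = sqrt(-45)*(-12) - 10 = (3*I*sqrt(5))*(-12) - 10 = -36*I*sqrt(5) - 10 = -10 - 36*I*sqrt(5)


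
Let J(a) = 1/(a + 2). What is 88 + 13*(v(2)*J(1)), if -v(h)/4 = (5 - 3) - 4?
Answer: 368/3 ≈ 122.67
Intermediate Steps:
J(a) = 1/(2 + a)
v(h) = 8 (v(h) = -4*((5 - 3) - 4) = -4*(2 - 4) = -4*(-2) = 8)
88 + 13*(v(2)*J(1)) = 88 + 13*(8/(2 + 1)) = 88 + 13*(8/3) = 88 + 104/3 = 368/3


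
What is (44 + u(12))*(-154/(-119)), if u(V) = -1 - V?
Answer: 682/17 ≈ 40.118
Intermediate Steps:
(44 + u(12))*(-154/(-119)) = (44 + (-1 - 1*12))*(-154/(-119)) = (44 + (-1 - 12))*(-154*(-1/119)) = (44 - 13)*(22/17) = 31*(22/17) = 682/17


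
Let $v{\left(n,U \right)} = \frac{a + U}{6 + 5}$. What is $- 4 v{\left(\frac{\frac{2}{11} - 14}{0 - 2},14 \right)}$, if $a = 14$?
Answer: $- \frac{112}{11} \approx -10.182$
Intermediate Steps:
$v{\left(n,U \right)} = \frac{14}{11} + \frac{U}{11}$ ($v{\left(n,U \right)} = \frac{14 + U}{6 + 5} = \frac{14 + U}{11} = \left(14 + U\right) \frac{1}{11} = \frac{14}{11} + \frac{U}{11}$)
$- 4 v{\left(\frac{\frac{2}{11} - 14}{0 - 2},14 \right)} = - 4 \left(\frac{14}{11} + \frac{1}{11} \cdot 14\right) = - 4 \left(\frac{14}{11} + \frac{14}{11}\right) = \left(-4\right) \frac{28}{11} = - \frac{112}{11}$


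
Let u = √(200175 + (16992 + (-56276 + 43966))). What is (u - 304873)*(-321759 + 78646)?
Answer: 74118589649 - 243113*√204857 ≈ 7.4008e+10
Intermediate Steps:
u = √204857 (u = √(200175 + (16992 - 12310)) = √(200175 + 4682) = √204857 ≈ 452.61)
(u - 304873)*(-321759 + 78646) = (√204857 - 304873)*(-321759 + 78646) = (-304873 + √204857)*(-243113) = 74118589649 - 243113*√204857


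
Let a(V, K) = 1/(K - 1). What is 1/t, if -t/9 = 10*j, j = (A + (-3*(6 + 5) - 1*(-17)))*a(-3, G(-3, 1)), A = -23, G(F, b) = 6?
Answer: 1/702 ≈ 0.0014245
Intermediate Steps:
a(V, K) = 1/(-1 + K)
j = -39/5 (j = (-23 + (-3*(6 + 5) - 1*(-17)))/(-1 + 6) = (-23 + (-3*11 + 17))/5 = (-23 + (-33 + 17))*(⅕) = (-23 - 16)*(⅕) = -39*⅕ = -39/5 ≈ -7.8000)
t = 702 (t = -90*(-39)/5 = -9*(-78) = 702)
1/t = 1/702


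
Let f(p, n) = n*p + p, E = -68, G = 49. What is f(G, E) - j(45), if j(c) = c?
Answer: -3328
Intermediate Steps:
f(p, n) = p + n*p
f(G, E) - j(45) = 49*(1 - 68) - 1*45 = 49*(-67) - 45 = -3283 - 45 = -3328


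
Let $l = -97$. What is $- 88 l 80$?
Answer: $682880$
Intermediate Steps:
$- 88 l 80 = \left(-88\right) \left(-97\right) 80 = 8536 \cdot 80 = 682880$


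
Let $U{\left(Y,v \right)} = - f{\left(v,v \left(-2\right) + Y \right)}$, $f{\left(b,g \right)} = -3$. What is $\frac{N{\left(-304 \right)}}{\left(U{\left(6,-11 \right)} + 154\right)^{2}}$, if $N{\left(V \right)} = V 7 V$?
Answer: $\frac{646912}{24649} \approx 26.245$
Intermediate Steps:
$N{\left(V \right)} = 7 V^{2}$ ($N{\left(V \right)} = 7 V V = 7 V^{2}$)
$U{\left(Y,v \right)} = 3$ ($U{\left(Y,v \right)} = \left(-1\right) \left(-3\right) = 3$)
$\frac{N{\left(-304 \right)}}{\left(U{\left(6,-11 \right)} + 154\right)^{2}} = \frac{7 \left(-304\right)^{2}}{\left(3 + 154\right)^{2}} = \frac{7 \cdot 92416}{157^{2}} = \frac{646912}{24649}$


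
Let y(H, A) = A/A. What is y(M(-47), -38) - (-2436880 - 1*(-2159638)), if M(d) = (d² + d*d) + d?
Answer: 277243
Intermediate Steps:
M(d) = d + 2*d² (M(d) = (d² + d²) + d = 2*d² + d = d + 2*d²)
y(H, A) = 1
y(M(-47), -38) - (-2436880 - 1*(-2159638)) = 1 - (-2436880 - 1*(-2159638)) = 1 - (-2436880 + 2159638) = 1 - 1*(-277242) = 1 + 277242 = 277243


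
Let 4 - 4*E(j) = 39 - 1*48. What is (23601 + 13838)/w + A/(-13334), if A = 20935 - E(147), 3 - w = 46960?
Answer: -5928415243/2504498552 ≈ -2.3671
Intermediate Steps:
w = -46957 (w = 3 - 1*46960 = 3 - 46960 = -46957)
E(j) = 13/4 (E(j) = 1 - (39 - 1*48)/4 = 1 - (39 - 48)/4 = 1 - ¼*(-9) = 1 + 9/4 = 13/4)
A = 83727/4 (A = 20935 - 1*13/4 = 20935 - 13/4 = 83727/4 ≈ 20932.)
(23601 + 13838)/w + A/(-13334) = (23601 + 13838)/(-46957) + (83727/4)/(-13334) = 37439*(-1/46957) + (83727/4)*(-1/13334) = -37439/46957 - 83727/53336 = -5928415243/2504498552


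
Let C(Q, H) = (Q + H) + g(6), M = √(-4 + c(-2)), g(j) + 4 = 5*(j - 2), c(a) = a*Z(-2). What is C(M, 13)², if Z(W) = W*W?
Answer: 829 + 116*I*√3 ≈ 829.0 + 200.92*I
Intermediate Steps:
Z(W) = W²
c(a) = 4*a (c(a) = a*(-2)² = a*4 = 4*a)
g(j) = -14 + 5*j (g(j) = -4 + 5*(j - 2) = -4 + 5*(-2 + j) = -4 + (-10 + 5*j) = -14 + 5*j)
M = 2*I*√3 (M = √(-4 + 4*(-2)) = √(-4 - 8) = √(-12) = 2*I*√3 ≈ 3.4641*I)
C(Q, H) = 16 + H + Q (C(Q, H) = (Q + H) + (-14 + 5*6) = (H + Q) + (-14 + 30) = (H + Q) + 16 = 16 + H + Q)
C(M, 13)² = (16 + 13 + 2*I*√3)² = (29 + 2*I*√3)²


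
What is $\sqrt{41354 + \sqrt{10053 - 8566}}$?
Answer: $\sqrt{41354 + \sqrt{1487}} \approx 203.45$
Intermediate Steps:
$\sqrt{41354 + \sqrt{10053 - 8566}} = \sqrt{41354 + \sqrt{1487}}$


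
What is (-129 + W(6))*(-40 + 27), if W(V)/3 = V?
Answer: 1443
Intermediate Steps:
W(V) = 3*V
(-129 + W(6))*(-40 + 27) = (-129 + 3*6)*(-40 + 27) = (-129 + 18)*(-13) = -111*(-13) = 1443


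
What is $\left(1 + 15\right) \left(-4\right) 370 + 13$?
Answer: $-23667$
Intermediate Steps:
$\left(1 + 15\right) \left(-4\right) 370 + 13 = 16 \left(-4\right) 370 + 13 = \left(-64\right) 370 + 13 = -23680 + 13 = -23667$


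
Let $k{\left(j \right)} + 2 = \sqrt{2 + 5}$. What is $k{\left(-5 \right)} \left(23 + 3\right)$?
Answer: $-52 + 26 \sqrt{7} \approx 16.79$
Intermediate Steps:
$k{\left(j \right)} = -2 + \sqrt{7}$ ($k{\left(j \right)} = -2 + \sqrt{2 + 5} = -2 + \sqrt{7}$)
$k{\left(-5 \right)} \left(23 + 3\right) = \left(-2 + \sqrt{7}\right) \left(23 + 3\right) = \left(-2 + \sqrt{7}\right) 26 = -52 + 26 \sqrt{7}$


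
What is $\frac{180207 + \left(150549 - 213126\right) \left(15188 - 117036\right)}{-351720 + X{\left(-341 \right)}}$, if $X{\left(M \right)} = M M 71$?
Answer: $\frac{6373522503}{7904231} \approx 806.34$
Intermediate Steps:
$X{\left(M \right)} = 71 M^{2}$ ($X{\left(M \right)} = M^{2} \cdot 71 = 71 M^{2}$)
$\frac{180207 + \left(150549 - 213126\right) \left(15188 - 117036\right)}{-351720 + X{\left(-341 \right)}} = \frac{180207 + \left(150549 - 213126\right) \left(15188 - 117036\right)}{-351720 + 71 \left(-341\right)^{2}} = \frac{180207 - -6373342296}{-351720 + 71 \cdot 116281} = \frac{180207 + 6373342296}{-351720 + 8255951} = \frac{6373522503}{7904231}$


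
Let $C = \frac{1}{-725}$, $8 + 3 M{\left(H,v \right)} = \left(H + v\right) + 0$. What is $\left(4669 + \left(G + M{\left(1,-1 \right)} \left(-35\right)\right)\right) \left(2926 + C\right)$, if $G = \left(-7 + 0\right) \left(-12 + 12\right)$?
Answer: $\frac{30307713163}{2175} \approx 1.3935 \cdot 10^{7}$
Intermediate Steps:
$M{\left(H,v \right)} = - \frac{8}{3} + \frac{H}{3} + \frac{v}{3}$ ($M{\left(H,v \right)} = - \frac{8}{3} + \frac{\left(H + v\right) + 0}{3} = - \frac{8}{3} + \frac{H + v}{3} = - \frac{8}{3} + \left(\frac{H}{3} + \frac{v}{3}\right) = - \frac{8}{3} + \frac{H}{3} + \frac{v}{3}$)
$G = 0$ ($G = \left(-7\right) 0 = 0$)
$C = - \frac{1}{725} \approx -0.0013793$
$\left(4669 + \left(G + M{\left(1,-1 \right)} \left(-35\right)\right)\right) \left(2926 + C\right) = \left(4669 + \left(0 + \left(- \frac{8}{3} + \frac{1}{3} \cdot 1 + \frac{1}{3} \left(-1\right)\right) \left(-35\right)\right)\right) \left(2926 - \frac{1}{725}\right) = \left(4669 + \left(0 + \left(- \frac{8}{3} + \frac{1}{3} - \frac{1}{3}\right) \left(-35\right)\right)\right) \frac{2121349}{725} = \left(4669 + \left(0 - - \frac{280}{3}\right)\right) \frac{2121349}{725} = \left(4669 + \left(0 + \frac{280}{3}\right)\right) \frac{2121349}{725} = \left(4669 + \frac{280}{3}\right) \frac{2121349}{725} = \frac{14287}{3} \cdot \frac{2121349}{725} = \frac{30307713163}{2175}$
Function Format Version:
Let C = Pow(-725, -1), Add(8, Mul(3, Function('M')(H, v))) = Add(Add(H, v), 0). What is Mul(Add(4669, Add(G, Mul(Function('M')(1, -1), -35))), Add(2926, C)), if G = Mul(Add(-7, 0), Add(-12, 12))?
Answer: Rational(30307713163, 2175) ≈ 1.3935e+7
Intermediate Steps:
Function('M')(H, v) = Add(Rational(-8, 3), Mul(Rational(1, 3), H), Mul(Rational(1, 3), v)) (Function('M')(H, v) = Add(Rational(-8, 3), Mul(Rational(1, 3), Add(Add(H, v), 0))) = Add(Rational(-8, 3), Mul(Rational(1, 3), Add(H, v))) = Add(Rational(-8, 3), Add(Mul(Rational(1, 3), H), Mul(Rational(1, 3), v))) = Add(Rational(-8, 3), Mul(Rational(1, 3), H), Mul(Rational(1, 3), v)))
G = 0 (G = Mul(-7, 0) = 0)
C = Rational(-1, 725) ≈ -0.0013793
Mul(Add(4669, Add(G, Mul(Function('M')(1, -1), -35))), Add(2926, C)) = Mul(Add(4669, Add(0, Mul(Add(Rational(-8, 3), Mul(Rational(1, 3), 1), Mul(Rational(1, 3), -1)), -35))), Add(2926, Rational(-1, 725))) = Mul(Add(4669, Add(0, Mul(Add(Rational(-8, 3), Rational(1, 3), Rational(-1, 3)), -35))), Rational(2121349, 725)) = Mul(Add(4669, Add(0, Mul(Rational(-8, 3), -35))), Rational(2121349, 725)) = Mul(Add(4669, Add(0, Rational(280, 3))), Rational(2121349, 725)) = Mul(Add(4669, Rational(280, 3)), Rational(2121349, 725)) = Mul(Rational(14287, 3), Rational(2121349, 725)) = Rational(30307713163, 2175)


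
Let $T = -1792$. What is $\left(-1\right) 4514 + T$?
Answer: $-6306$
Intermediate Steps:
$\left(-1\right) 4514 + T = \left(-1\right) 4514 - 1792 = -4514 - 1792 = -6306$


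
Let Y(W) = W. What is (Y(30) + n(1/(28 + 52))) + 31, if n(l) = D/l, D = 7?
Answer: 621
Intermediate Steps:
n(l) = 7/l
(Y(30) + n(1/(28 + 52))) + 31 = (30 + 7/(1/(28 + 52))) + 31 = (30 + 7/(1/80)) + 31 = (30 + 7*80) + 31 = (30 + 560) + 31 = 590 + 31 = 621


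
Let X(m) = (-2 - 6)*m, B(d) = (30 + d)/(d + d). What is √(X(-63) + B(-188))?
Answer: √4457057/94 ≈ 22.459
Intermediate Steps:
B(d) = (30 + d)/(2*d) (B(d) = (30 + d)/((2*d)) = (30 + d)*(1/(2*d)) = (30 + d)/(2*d))
X(m) = -8*m
√(X(-63) + B(-188)) = √(-8*(-63) + (½)*(30 - 188)/(-188)) = √(504 + (½)*(-1/188)*(-158)) = √(504 + 79/188) = √(94831/188) = √4457057/94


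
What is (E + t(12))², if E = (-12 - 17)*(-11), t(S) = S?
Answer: 109561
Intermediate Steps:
E = 319 (E = -29*(-11) = 319)
(E + t(12))² = (319 + 12)² = 331² = 109561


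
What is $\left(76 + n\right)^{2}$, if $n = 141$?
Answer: $47089$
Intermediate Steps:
$\left(76 + n\right)^{2} = \left(76 + 141\right)^{2} = 217^{2} = 47089$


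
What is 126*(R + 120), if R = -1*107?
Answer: 1638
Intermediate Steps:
R = -107
126*(R + 120) = 126*(-107 + 120) = 126*13 = 1638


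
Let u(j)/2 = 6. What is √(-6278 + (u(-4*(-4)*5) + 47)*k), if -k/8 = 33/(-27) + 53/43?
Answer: I*√104553382/129 ≈ 79.265*I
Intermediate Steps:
k = -32/387 (k = -8*(33/(-27) + 53/43) = -8*(33*(-1/27) + 53*(1/43)) = -8*(-11/9 + 53/43) = -8*4/387 = -32/387 ≈ -0.082687)
u(j) = 12 (u(j) = 2*6 = 12)
√(-6278 + (u(-4*(-4)*5) + 47)*k) = √(-6278 + (12 + 47)*(-32/387)) = √(-6278 + 59*(-32/387)) = √(-6278 - 1888/387) = √(-2431474/387) = I*√104553382/129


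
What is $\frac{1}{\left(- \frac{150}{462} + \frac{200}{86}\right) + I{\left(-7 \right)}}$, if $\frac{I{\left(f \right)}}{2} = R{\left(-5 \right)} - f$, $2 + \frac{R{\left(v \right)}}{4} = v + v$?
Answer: $- \frac{3311}{264877} \approx -0.0125$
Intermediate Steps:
$R{\left(v \right)} = -8 + 8 v$ ($R{\left(v \right)} = -8 + 4 \left(v + v\right) = -8 + 4 \cdot 2 v = -8 + 8 v$)
$I{\left(f \right)} = -96 - 2 f$ ($I{\left(f \right)} = 2 \left(\left(-8 + 8 \left(-5\right)\right) - f\right) = 2 \left(\left(-8 - 40\right) - f\right) = 2 \left(-48 - f\right) = -96 - 2 f$)
$\frac{1}{\left(- \frac{150}{462} + \frac{200}{86}\right) + I{\left(-7 \right)}} = \frac{1}{\left(- \frac{150}{462} + \frac{200}{86}\right) - 82} = \frac{1}{\left(\left(-150\right) \frac{1}{462} + 200 \cdot \frac{1}{86}\right) + \left(-96 + 14\right)} = \frac{1}{\left(- \frac{25}{77} + \frac{100}{43}\right) - 82} = \frac{1}{\frac{6625}{3311} - 82} = \frac{1}{- \frac{264877}{3311}} = - \frac{3311}{264877}$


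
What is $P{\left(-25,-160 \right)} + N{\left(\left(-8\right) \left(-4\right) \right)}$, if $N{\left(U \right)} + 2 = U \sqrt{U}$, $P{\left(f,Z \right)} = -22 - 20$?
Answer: $-44 + 128 \sqrt{2} \approx 137.02$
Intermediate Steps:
$P{\left(f,Z \right)} = -42$ ($P{\left(f,Z \right)} = -22 - 20 = -42$)
$N{\left(U \right)} = -2 + U^{\frac{3}{2}}$ ($N{\left(U \right)} = -2 + U \sqrt{U} = -2 + U^{\frac{3}{2}}$)
$P{\left(-25,-160 \right)} + N{\left(\left(-8\right) \left(-4\right) \right)} = -42 - \left(2 - \left(\left(-8\right) \left(-4\right)\right)^{\frac{3}{2}}\right) = -42 - \left(2 - 32^{\frac{3}{2}}\right) = -42 - \left(2 - 128 \sqrt{2}\right) = -44 + 128 \sqrt{2}$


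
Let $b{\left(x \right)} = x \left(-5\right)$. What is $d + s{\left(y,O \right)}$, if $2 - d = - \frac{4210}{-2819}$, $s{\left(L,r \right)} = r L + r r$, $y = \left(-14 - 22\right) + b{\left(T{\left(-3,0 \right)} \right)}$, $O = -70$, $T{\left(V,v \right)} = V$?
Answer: $\frac{17958458}{2819} \approx 6370.5$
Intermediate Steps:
$b{\left(x \right)} = - 5 x$
$y = -21$ ($y = \left(-14 - 22\right) - -15 = -36 + 15 = -21$)
$s{\left(L,r \right)} = r^{2} + L r$ ($s{\left(L,r \right)} = L r + r^{2} = r^{2} + L r$)
$d = \frac{1428}{2819}$ ($d = 2 - - \frac{4210}{-2819} = 2 - \left(-4210\right) \left(- \frac{1}{2819}\right) = 2 - \frac{4210}{2819} = \frac{1428}{2819} \approx 0.50656$)
$d + s{\left(y,O \right)} = \frac{1428}{2819} - 70 \left(-21 - 70\right) = \frac{1428}{2819} - -6370 = \frac{1428}{2819} + 6370 = \frac{17958458}{2819}$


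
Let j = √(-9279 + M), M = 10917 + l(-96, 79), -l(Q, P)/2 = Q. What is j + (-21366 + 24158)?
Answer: 2792 + √1830 ≈ 2834.8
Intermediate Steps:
l(Q, P) = -2*Q
M = 11109 (M = 10917 - 2*(-96) = 10917 + 192 = 11109)
j = √1830 (j = √(-9279 + 11109) = √1830 ≈ 42.779)
j + (-21366 + 24158) = √1830 + (-21366 + 24158) = √1830 + 2792 = 2792 + √1830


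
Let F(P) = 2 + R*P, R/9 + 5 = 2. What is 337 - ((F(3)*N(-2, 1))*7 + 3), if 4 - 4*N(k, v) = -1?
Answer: 4101/4 ≈ 1025.3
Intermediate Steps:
R = -27 (R = -45 + 9*2 = -45 + 18 = -27)
N(k, v) = 5/4 (N(k, v) = 1 - 1/4*(-1) = 1 + 1/4 = 5/4)
F(P) = 2 - 27*P
337 - ((F(3)*N(-2, 1))*7 + 3) = 337 - (((2 - 27*3)*(5/4))*7 + 3) = 337 - (((2 - 81)*(5/4))*7 + 3) = 337 - (-79*5/4*7 + 3) = 337 - (-395/4*7 + 3) = 337 - (-2765/4 + 3) = 337 - 1*(-2753/4) = 337 + 2753/4 = 4101/4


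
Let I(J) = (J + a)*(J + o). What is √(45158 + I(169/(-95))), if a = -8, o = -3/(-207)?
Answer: 2*√485272866279/6555 ≈ 212.54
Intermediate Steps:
o = 1/69 (o = -3*(-1/207) = 1/69 ≈ 0.014493)
I(J) = (-8 + J)*(1/69 + J) (I(J) = (J - 8)*(J + 1/69) = (-8 + J)*(1/69 + J))
√(45158 + I(169/(-95))) = √(45158 + (-8/69 + (169/(-95))² - 93119/(69*(-95)))) = √(45158 + (-8/69 + (169*(-1/95))² - 93119*(-1)/(69*95))) = √(45158 + (-8/69 + (-169/95)² - 551/69*(-169/95))) = √(45158 + (-8/69 + 28561/9025 + 4901/345)) = √(45158 + 10744814/622725) = √(28131760364/622725) = 2*√485272866279/6555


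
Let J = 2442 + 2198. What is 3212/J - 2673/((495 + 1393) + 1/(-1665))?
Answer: -2638386443/3646482040 ≈ -0.72354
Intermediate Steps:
J = 4640
3212/J - 2673/((495 + 1393) + 1/(-1665)) = 3212/4640 - 2673/((495 + 1393) + 1/(-1665)) = 3212*(1/4640) - 2673/(1888 - 1/1665) = 803/1160 - 2673/3143519/1665 = 803/1160 - 2673*1665/3143519 = 803/1160 - 4450545/3143519 = -2638386443/3646482040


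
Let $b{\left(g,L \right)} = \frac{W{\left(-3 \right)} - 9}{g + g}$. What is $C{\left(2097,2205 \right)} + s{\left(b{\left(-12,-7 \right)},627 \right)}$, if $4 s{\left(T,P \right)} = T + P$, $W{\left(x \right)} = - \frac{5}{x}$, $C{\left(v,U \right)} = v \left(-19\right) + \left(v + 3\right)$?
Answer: $- \frac{5412409}{144} \approx -37586.0$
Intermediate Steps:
$C{\left(v,U \right)} = 3 - 18 v$ ($C{\left(v,U \right)} = - 19 v + \left(3 + v\right) = 3 - 18 v$)
$b{\left(g,L \right)} = - \frac{11}{3 g}$ ($b{\left(g,L \right)} = \frac{- \frac{5}{-3} - 9}{g + g} = \frac{\left(-5\right) \left(- \frac{1}{3}\right) - 9}{2 g} = \left(\frac{5}{3} - 9\right) \frac{1}{2 g} = - \frac{22 \frac{1}{2 g}}{3} = - \frac{11}{3 g}$)
$s{\left(T,P \right)} = \frac{P}{4} + \frac{T}{4}$ ($s{\left(T,P \right)} = \frac{T + P}{4} = \frac{P + T}{4} = \frac{P}{4} + \frac{T}{4}$)
$C{\left(2097,2205 \right)} + s{\left(b{\left(-12,-7 \right)},627 \right)} = \left(3 - 37746\right) + \left(\frac{1}{4} \cdot 627 + \frac{\left(- \frac{11}{3}\right) \frac{1}{-12}}{4}\right) = \left(3 - 37746\right) + \left(\frac{627}{4} + \frac{\left(- \frac{11}{3}\right) \left(- \frac{1}{12}\right)}{4}\right) = -37743 + \left(\frac{627}{4} + \frac{1}{4} \cdot \frac{11}{36}\right) = -37743 + \left(\frac{627}{4} + \frac{11}{144}\right) = -37743 + \frac{22583}{144} = - \frac{5412409}{144}$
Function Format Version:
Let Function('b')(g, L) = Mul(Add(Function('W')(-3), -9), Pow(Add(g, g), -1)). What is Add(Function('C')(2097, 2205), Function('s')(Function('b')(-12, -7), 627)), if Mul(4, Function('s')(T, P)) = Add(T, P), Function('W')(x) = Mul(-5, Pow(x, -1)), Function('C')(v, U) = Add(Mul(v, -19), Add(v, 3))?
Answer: Rational(-5412409, 144) ≈ -37586.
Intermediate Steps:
Function('C')(v, U) = Add(3, Mul(-18, v)) (Function('C')(v, U) = Add(Mul(-19, v), Add(3, v)) = Add(3, Mul(-18, v)))
Function('b')(g, L) = Mul(Rational(-11, 3), Pow(g, -1)) (Function('b')(g, L) = Mul(Add(Mul(-5, Pow(-3, -1)), -9), Pow(Add(g, g), -1)) = Mul(Add(Mul(-5, Rational(-1, 3)), -9), Pow(Mul(2, g), -1)) = Mul(Add(Rational(5, 3), -9), Mul(Rational(1, 2), Pow(g, -1))) = Mul(Rational(-22, 3), Mul(Rational(1, 2), Pow(g, -1))) = Mul(Rational(-11, 3), Pow(g, -1)))
Function('s')(T, P) = Add(Mul(Rational(1, 4), P), Mul(Rational(1, 4), T)) (Function('s')(T, P) = Mul(Rational(1, 4), Add(T, P)) = Mul(Rational(1, 4), Add(P, T)) = Add(Mul(Rational(1, 4), P), Mul(Rational(1, 4), T)))
Add(Function('C')(2097, 2205), Function('s')(Function('b')(-12, -7), 627)) = Add(Add(3, Mul(-18, 2097)), Add(Mul(Rational(1, 4), 627), Mul(Rational(1, 4), Mul(Rational(-11, 3), Pow(-12, -1))))) = Add(Add(3, -37746), Add(Rational(627, 4), Mul(Rational(1, 4), Mul(Rational(-11, 3), Rational(-1, 12))))) = Add(-37743, Add(Rational(627, 4), Mul(Rational(1, 4), Rational(11, 36)))) = Add(-37743, Add(Rational(627, 4), Rational(11, 144))) = Add(-37743, Rational(22583, 144)) = Rational(-5412409, 144)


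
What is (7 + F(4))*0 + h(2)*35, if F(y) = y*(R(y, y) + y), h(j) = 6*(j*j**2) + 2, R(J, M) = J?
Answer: 1750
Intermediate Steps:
h(j) = 2 + 6*j**3 (h(j) = 6*j**3 + 2 = 2 + 6*j**3)
F(y) = 2*y**2 (F(y) = y*(y + y) = y*(2*y) = 2*y**2)
(7 + F(4))*0 + h(2)*35 = (7 + 2*4**2)*0 + (2 + 6*2**3)*35 = (7 + 2*16)*0 + (2 + 6*8)*35 = (7 + 32)*0 + (2 + 48)*35 = 39*0 + 50*35 = 0 + 1750 = 1750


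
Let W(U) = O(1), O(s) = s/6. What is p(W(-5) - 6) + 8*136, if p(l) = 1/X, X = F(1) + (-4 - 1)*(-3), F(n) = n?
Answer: 17409/16 ≈ 1088.1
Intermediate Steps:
O(s) = s/6 (O(s) = s*(⅙) = s/6)
W(U) = ⅙ (W(U) = (⅙)*1 = ⅙)
X = 16 (X = 1 + (-4 - 1)*(-3) = 1 - 5*(-3) = 1 + 15 = 16)
p(l) = 1/16
p(W(-5) - 6) + 8*136 = 1/16 + 8*136 = 1/16 + 1088 = 17409/16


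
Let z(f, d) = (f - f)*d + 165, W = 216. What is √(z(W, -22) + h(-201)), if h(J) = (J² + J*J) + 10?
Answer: √80977 ≈ 284.56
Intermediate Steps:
z(f, d) = 165 (z(f, d) = 0*d + 165 = 0 + 165 = 165)
h(J) = 10 + 2*J² (h(J) = (J² + J²) + 10 = 2*J² + 10 = 10 + 2*J²)
√(z(W, -22) + h(-201)) = √(165 + (10 + 2*(-201)²)) = √(165 + (10 + 2*40401)) = √(165 + (10 + 80802)) = √(165 + 80812) = √80977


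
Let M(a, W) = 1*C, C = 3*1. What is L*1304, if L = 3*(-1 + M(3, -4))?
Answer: 7824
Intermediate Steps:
C = 3
M(a, W) = 3 (M(a, W) = 1*3 = 3)
L = 6 (L = 3*(-1 + 3) = 3*2 = 6)
L*1304 = 6*1304 = 7824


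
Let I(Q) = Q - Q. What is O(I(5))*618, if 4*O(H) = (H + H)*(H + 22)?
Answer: 0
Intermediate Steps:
I(Q) = 0
O(H) = H*(22 + H)/2 (O(H) = ((H + H)*(H + 22))/4 = ((2*H)*(22 + H))/4 = (2*H*(22 + H))/4 = H*(22 + H)/2)
O(I(5))*618 = ((½)*0*(22 + 0))*618 = ((½)*0*22)*618 = 0*618 = 0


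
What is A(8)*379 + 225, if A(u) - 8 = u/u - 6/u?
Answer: 13407/4 ≈ 3351.8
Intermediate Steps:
A(u) = 9 - 6/u (A(u) = 8 + (u/u - 6/u) = 8 + (1 - 6/u) = 9 - 6/u)
A(8)*379 + 225 = (9 - 6/8)*379 + 225 = (9 - 6*⅛)*379 + 225 = (9 - ¾)*379 + 225 = (33/4)*379 + 225 = 12507/4 + 225 = 13407/4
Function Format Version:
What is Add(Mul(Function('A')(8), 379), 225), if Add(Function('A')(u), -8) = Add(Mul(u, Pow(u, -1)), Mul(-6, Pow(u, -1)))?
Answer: Rational(13407, 4) ≈ 3351.8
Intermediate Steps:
Function('A')(u) = Add(9, Mul(-6, Pow(u, -1))) (Function('A')(u) = Add(8, Add(Mul(u, Pow(u, -1)), Mul(-6, Pow(u, -1)))) = Add(8, Add(1, Mul(-6, Pow(u, -1)))) = Add(9, Mul(-6, Pow(u, -1))))
Add(Mul(Function('A')(8), 379), 225) = Add(Mul(Add(9, Mul(-6, Pow(8, -1))), 379), 225) = Add(Mul(Add(9, Mul(-6, Rational(1, 8))), 379), 225) = Add(Mul(Add(9, Rational(-3, 4)), 379), 225) = Add(Mul(Rational(33, 4), 379), 225) = Add(Rational(12507, 4), 225) = Rational(13407, 4)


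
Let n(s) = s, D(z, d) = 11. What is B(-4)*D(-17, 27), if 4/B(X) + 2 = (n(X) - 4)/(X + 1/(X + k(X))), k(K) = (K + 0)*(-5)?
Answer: 1386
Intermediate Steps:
k(K) = -5*K (k(K) = K*(-5) = -5*K)
B(X) = 4/(-2 + (-4 + X)/(X - 1/(4*X))) (B(X) = 4/(-2 + (X - 4)/(X + 1/(X - 5*X))) = 4/(-2 + (-4 + X)/(X + 1/(-4*X))) = 4/(-2 + (-4 + X)/(X - 1/(4*X))))
B(-4)*D(-17, 27) = (2*(-1 + 4*(-4)**2)/(1 - 8*(-4) - 2*(-4)**2))*11 = (2*(-1 + 4*16)/(1 + 32 - 2*16))*11 = (2*(-1 + 64)/(1 + 32 - 32))*11 = (2*63/1)*11 = (2*1*63)*11 = 126*11 = 1386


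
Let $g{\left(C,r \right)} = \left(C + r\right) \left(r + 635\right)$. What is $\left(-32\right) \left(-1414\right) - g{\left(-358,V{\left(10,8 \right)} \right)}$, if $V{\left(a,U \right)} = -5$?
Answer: $273938$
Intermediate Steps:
$g{\left(C,r \right)} = \left(635 + r\right) \left(C + r\right)$ ($g{\left(C,r \right)} = \left(C + r\right) \left(635 + r\right) = \left(635 + r\right) \left(C + r\right)$)
$\left(-32\right) \left(-1414\right) - g{\left(-358,V{\left(10,8 \right)} \right)} = \left(-32\right) \left(-1414\right) - \left(\left(-5\right)^{2} + 635 \left(-358\right) + 635 \left(-5\right) - -1790\right) = 45248 - \left(25 - 227330 - 3175 + 1790\right) = 45248 - -228690 = 45248 + 228690 = 273938$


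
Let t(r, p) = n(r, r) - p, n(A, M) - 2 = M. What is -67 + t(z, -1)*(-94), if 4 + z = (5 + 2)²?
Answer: -4579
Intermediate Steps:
z = 45 (z = -4 + (5 + 2)² = -4 + 7² = -4 + 49 = 45)
n(A, M) = 2 + M
t(r, p) = 2 + r - p (t(r, p) = (2 + r) - p = 2 + r - p)
-67 + t(z, -1)*(-94) = -67 + (2 + 45 - 1*(-1))*(-94) = -67 + (2 + 45 + 1)*(-94) = -67 + 48*(-94) = -67 - 4512 = -4579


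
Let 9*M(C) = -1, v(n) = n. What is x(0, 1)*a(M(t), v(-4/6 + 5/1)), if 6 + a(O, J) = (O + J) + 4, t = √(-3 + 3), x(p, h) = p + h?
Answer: 20/9 ≈ 2.2222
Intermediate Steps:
x(p, h) = h + p
t = 0 (t = √0 = 0)
M(C) = -⅑ (M(C) = (⅑)*(-1) = -⅑)
a(O, J) = -2 + J + O (a(O, J) = -6 + ((O + J) + 4) = -6 + ((J + O) + 4) = -6 + (4 + J + O) = -2 + J + O)
x(0, 1)*a(M(t), v(-4/6 + 5/1)) = (1 + 0)*(-2 + (-4/6 + 5/1) - ⅑) = 1*(-2 + (-4*⅙ + 5*1) - ⅑) = 1*(-2 + (-⅔ + 5) - ⅑) = 1*(-2 + 13/3 - ⅑) = 1*(20/9) = 20/9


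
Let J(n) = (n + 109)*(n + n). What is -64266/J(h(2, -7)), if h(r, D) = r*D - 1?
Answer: 10711/470 ≈ 22.789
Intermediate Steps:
h(r, D) = -1 + D*r (h(r, D) = D*r - 1 = -1 + D*r)
J(n) = 2*n*(109 + n) (J(n) = (109 + n)*(2*n) = 2*n*(109 + n))
-64266/J(h(2, -7)) = -64266*1/(2*(-1 - 7*2)*(109 + (-1 - 7*2))) = -64266*1/(2*(-1 - 14)*(109 + (-1 - 14))) = -64266*(-1/(30*(109 - 15))) = -64266/(2*(-15)*94) = -64266/(-2820) = -64266*(-1/2820) = 10711/470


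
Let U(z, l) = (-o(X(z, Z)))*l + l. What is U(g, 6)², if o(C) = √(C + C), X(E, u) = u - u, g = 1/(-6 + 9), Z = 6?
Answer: 36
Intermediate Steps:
g = ⅓ (g = 1/3 = ⅓ ≈ 0.33333)
X(E, u) = 0
o(C) = √2*√C (o(C) = √(2*C) = √2*√C)
U(z, l) = l (U(z, l) = (-√2*√0)*l + l = (-√2*0)*l + l = (-1*0)*l + l = 0*l + l = 0 + l = l)
U(g, 6)² = 6² = 36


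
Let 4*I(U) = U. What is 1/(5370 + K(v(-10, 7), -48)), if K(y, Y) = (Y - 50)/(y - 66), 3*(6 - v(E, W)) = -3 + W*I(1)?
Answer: 715/3840726 ≈ 0.00018616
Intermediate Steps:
I(U) = U/4
v(E, W) = 7 - W/12 (v(E, W) = 6 - (-3 + W*((¼)*1))/3 = 6 - (-3 + W*(¼))/3 = 6 - (-3 + W/4)/3 = 6 + (1 - W/12) = 7 - W/12)
K(y, Y) = (-50 + Y)/(-66 + y)
1/(5370 + K(v(-10, 7), -48)) = 1/(5370 + (-50 - 48)/(-66 + (7 - 1/12*7))) = 1/(5370 - 98/(-66 + (7 - 7/12))) = 1/(5370 - 98/(-66 + 77/12)) = 1/(5370 - 98/(-715/12)) = 1/(5370 - 12/715*(-98)) = 1/(5370 + 1176/715) = 1/(3840726/715) = 715/3840726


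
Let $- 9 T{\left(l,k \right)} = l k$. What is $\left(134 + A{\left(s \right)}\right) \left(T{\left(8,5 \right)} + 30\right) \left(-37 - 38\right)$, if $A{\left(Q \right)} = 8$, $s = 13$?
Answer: $- \frac{816500}{3} \approx -2.7217 \cdot 10^{5}$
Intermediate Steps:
$T{\left(l,k \right)} = - \frac{k l}{9}$ ($T{\left(l,k \right)} = - \frac{l k}{9} = - \frac{k l}{9}$)
$\left(134 + A{\left(s \right)}\right) \left(T{\left(8,5 \right)} + 30\right) \left(-37 - 38\right) = \left(134 + 8\right) \left(\left(- \frac{1}{9}\right) 5 \cdot 8 + 30\right) \left(-37 - 38\right) = 142 \left(- \frac{40}{9} + 30\right) \left(-75\right) = 142 \cdot \frac{230}{9} \left(-75\right) = 142 \left(- \frac{5750}{3}\right) = - \frac{816500}{3}$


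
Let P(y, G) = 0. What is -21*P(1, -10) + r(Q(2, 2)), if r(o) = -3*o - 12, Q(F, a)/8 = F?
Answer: -60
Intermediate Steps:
Q(F, a) = 8*F
r(o) = -12 - 3*o
-21*P(1, -10) + r(Q(2, 2)) = -21*0 + (-12 - 24*2) = 0 + (-12 - 3*16) = 0 + (-12 - 48) = 0 - 60 = -60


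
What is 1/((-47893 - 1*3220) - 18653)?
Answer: -1/69766 ≈ -1.4334e-5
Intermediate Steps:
1/((-47893 - 1*3220) - 18653) = 1/((-47893 - 3220) - 18653) = 1/(-51113 - 18653) = 1/(-69766) = -1/69766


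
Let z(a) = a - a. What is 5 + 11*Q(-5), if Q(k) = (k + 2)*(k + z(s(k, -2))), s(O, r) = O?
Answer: 170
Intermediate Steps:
z(a) = 0
Q(k) = k*(2 + k) (Q(k) = (k + 2)*(k + 0) = (2 + k)*k = k*(2 + k))
5 + 11*Q(-5) = 5 + 11*(-5*(2 - 5)) = 5 + 11*(-5*(-3)) = 5 + 11*15 = 5 + 165 = 170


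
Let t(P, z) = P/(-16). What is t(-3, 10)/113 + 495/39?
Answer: 298359/23504 ≈ 12.694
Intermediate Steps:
t(P, z) = -P/16 (t(P, z) = P*(-1/16) = -P/16)
t(-3, 10)/113 + 495/39 = -1/16*(-3)/113 + 495/39 = (3/16)*(1/113) + 495*(1/39) = 3/1808 + 165/13 = 298359/23504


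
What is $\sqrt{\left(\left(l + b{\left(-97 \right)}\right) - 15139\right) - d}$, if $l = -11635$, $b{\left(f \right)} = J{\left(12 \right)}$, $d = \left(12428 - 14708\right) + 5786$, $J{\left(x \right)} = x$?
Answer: $2 i \sqrt{7567} \approx 173.98 i$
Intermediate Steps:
$d = 3506$ ($d = -2280 + 5786 = 3506$)
$b{\left(f \right)} = 12$
$\sqrt{\left(\left(l + b{\left(-97 \right)}\right) - 15139\right) - d} = \sqrt{\left(\left(-11635 + 12\right) - 15139\right) - 3506} = \sqrt{\left(-11623 - 15139\right) - 3506} = \sqrt{-26762 - 3506} = \sqrt{-30268} = 2 i \sqrt{7567}$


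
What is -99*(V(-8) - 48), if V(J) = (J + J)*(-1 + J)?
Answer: -9504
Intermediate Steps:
V(J) = 2*J*(-1 + J) (V(J) = (2*J)*(-1 + J) = 2*J*(-1 + J))
-99*(V(-8) - 48) = -99*(2*(-8)*(-1 - 8) - 48) = -99*(2*(-8)*(-9) - 48) = -99*(144 - 48) = -99*96 = -9504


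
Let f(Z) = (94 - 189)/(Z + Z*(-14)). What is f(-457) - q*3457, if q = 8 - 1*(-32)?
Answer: -821521575/5941 ≈ -1.3828e+5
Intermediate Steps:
q = 40 (q = 8 + 32 = 40)
f(Z) = 95/(13*Z) (f(Z) = -95/(Z - 14*Z) = -95*(-1/(13*Z)) = -(-95)/(13*Z) = 95/(13*Z))
f(-457) - q*3457 = (95/13)/(-457) - 40*3457 = (95/13)*(-1/457) - 1*138280 = -95/5941 - 138280 = -821521575/5941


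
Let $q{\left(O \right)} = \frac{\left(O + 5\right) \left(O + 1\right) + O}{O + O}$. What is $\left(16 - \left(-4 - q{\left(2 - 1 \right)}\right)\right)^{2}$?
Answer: $\frac{2809}{4} \approx 702.25$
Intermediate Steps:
$q{\left(O \right)} = \frac{O + \left(1 + O\right) \left(5 + O\right)}{2 O}$ ($q{\left(O \right)} = \frac{\left(5 + O\right) \left(1 + O\right) + O}{2 O} = \left(\left(1 + O\right) \left(5 + O\right) + O\right) \frac{1}{2 O} = \left(O + \left(1 + O\right) \left(5 + O\right)\right) \frac{1}{2 O} = \frac{O + \left(1 + O\right) \left(5 + O\right)}{2 O}$)
$\left(16 - \left(-4 - q{\left(2 - 1 \right)}\right)\right)^{2} = \left(16 - \left(-4 - \frac{5 + \left(2 - 1\right) \left(7 + \left(2 - 1\right)\right)}{2 \left(2 - 1\right)}\right)\right)^{2} = \left(16 - \left(-4 - \frac{5 + 1 \left(7 + 1\right)}{2 \cdot 1}\right)\right)^{2} = \left(16 - \left(-4 - \frac{5 + 1 \cdot 8}{2}\right)\right)^{2} = \left(16 - \left(-4 - \frac{5 + 8}{2}\right)\right)^{2} = \left(16 + \left(\left(\frac{1}{2} \cdot 1 \cdot 13 + 6\right) - 2\right)\right)^{2} = \left(16 + \left(\left(\frac{13}{2} + 6\right) - 2\right)\right)^{2} = \left(16 + \left(\frac{25}{2} - 2\right)\right)^{2} = \left(16 + \frac{21}{2}\right)^{2} = \left(\frac{53}{2}\right)^{2} = \frac{2809}{4}$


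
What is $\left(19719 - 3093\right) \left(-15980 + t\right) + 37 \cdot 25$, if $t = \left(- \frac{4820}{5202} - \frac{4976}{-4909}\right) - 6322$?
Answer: $- \frac{92830783648757}{250359} \approx -3.7079 \cdot 10^{8}$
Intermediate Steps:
$t = - \frac{80720137612}{12768309}$ ($t = \left(\left(-4820\right) \frac{1}{5202} - - \frac{4976}{4909}\right) - 6322 = \left(- \frac{2410}{2601} + \frac{4976}{4909}\right) - 6322 = \frac{1111886}{12768309} - 6322 = - \frac{80720137612}{12768309} \approx -6321.9$)
$\left(19719 - 3093\right) \left(-15980 + t\right) + 37 \cdot 25 = \left(19719 - 3093\right) \left(-15980 - \frac{80720137612}{12768309}\right) + 37 \cdot 25 = 16626 \left(- \frac{284757715432}{12768309}\right) + 925 = - \frac{92831015230832}{250359} + 925 = - \frac{92830783648757}{250359}$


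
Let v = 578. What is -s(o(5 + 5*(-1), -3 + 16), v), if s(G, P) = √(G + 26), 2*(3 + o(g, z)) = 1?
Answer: -√94/2 ≈ -4.8477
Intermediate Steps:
o(g, z) = -5/2 (o(g, z) = -3 + (½)*1 = -3 + ½ = -5/2)
s(G, P) = √(26 + G)
-s(o(5 + 5*(-1), -3 + 16), v) = -√(26 - 5/2) = -√(47/2) = -√94/2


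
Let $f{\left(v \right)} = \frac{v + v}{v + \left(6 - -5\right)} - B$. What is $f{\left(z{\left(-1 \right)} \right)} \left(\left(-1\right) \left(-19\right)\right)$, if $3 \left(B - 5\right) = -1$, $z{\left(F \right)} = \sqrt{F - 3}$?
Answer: $- \frac{32794}{375} + \frac{836 i}{125} \approx -87.451 + 6.688 i$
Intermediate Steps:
$z{\left(F \right)} = \sqrt{-3 + F}$
$B = \frac{14}{3}$ ($B = 5 + \frac{1}{3} \left(-1\right) = 5 - \frac{1}{3} = \frac{14}{3} \approx 4.6667$)
$f{\left(v \right)} = - \frac{14}{3} + \frac{2 v}{11 + v}$ ($f{\left(v \right)} = \frac{v + v}{v + \left(6 - -5\right)} - \frac{14}{3} = \frac{2 v}{v + \left(6 + 5\right)} - \frac{14}{3} = \frac{2 v}{v + 11} - \frac{14}{3} = \frac{2 v}{11 + v} - \frac{14}{3} = - \frac{14}{3} + \frac{2 v}{11 + v}$)
$f{\left(z{\left(-1 \right)} \right)} \left(\left(-1\right) \left(-19\right)\right) = \frac{2 \left(-77 - 4 \sqrt{-3 - 1}\right)}{3 \left(11 + \sqrt{-3 - 1}\right)} \left(\left(-1\right) \left(-19\right)\right) = \frac{2 \left(-77 - 4 \sqrt{-4}\right)}{3 \left(11 + \sqrt{-4}\right)} 19 = \frac{2 \left(-77 - 4 \cdot 2 i\right)}{3 \left(11 + 2 i\right)} 19 = \frac{2 \frac{11 - 2 i}{125} \left(-77 - 8 i\right)}{3} \cdot 19 = \frac{2 \left(-77 - 8 i\right) \left(11 - 2 i\right)}{375} \cdot 19 = \frac{38 \left(-77 - 8 i\right) \left(11 - 2 i\right)}{375}$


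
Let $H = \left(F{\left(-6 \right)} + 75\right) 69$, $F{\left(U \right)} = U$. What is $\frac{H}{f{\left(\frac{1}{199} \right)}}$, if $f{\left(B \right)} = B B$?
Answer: $188540361$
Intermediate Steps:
$f{\left(B \right)} = B^{2}$
$H = 4761$ ($H = \left(-6 + 75\right) 69 = 69 \cdot 69 = 4761$)
$\frac{H}{f{\left(\frac{1}{199} \right)}} = \frac{4761}{\left(\frac{1}{199}\right)^{2}} = 4761 \frac{1}{\frac{1}{39601}} = 4761 \cdot 39601 = 188540361$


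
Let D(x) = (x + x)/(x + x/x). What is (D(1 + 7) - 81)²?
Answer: 508369/81 ≈ 6276.2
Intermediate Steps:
D(x) = 2*x/(1 + x) (D(x) = (2*x)/(x + 1) = (2*x)/(1 + x) = 2*x/(1 + x))
(D(1 + 7) - 81)² = (2*(1 + 7)/(1 + (1 + 7)) - 81)² = (2*8/(1 + 8) - 81)² = (2*8/9 - 81)² = (2*8*(⅑) - 81)² = (16/9 - 81)² = (-713/9)² = 508369/81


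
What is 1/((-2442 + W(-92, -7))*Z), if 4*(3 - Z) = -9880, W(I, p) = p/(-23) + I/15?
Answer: -345/2088450973 ≈ -1.6519e-7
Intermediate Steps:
W(I, p) = -p/23 + I/15 (W(I, p) = p*(-1/23) + I*(1/15) = -p/23 + I/15)
Z = 2473 (Z = 3 - ¼*(-9880) = 3 + 2470 = 2473)
1/((-2442 + W(-92, -7))*Z) = 1/((-2442 + (-1/23*(-7) + (1/15)*(-92)))*2473) = (1/2473)/(-2442 + (7/23 - 92/15)) = (1/2473)/(-2442 - 2011/345) = (1/2473)/(-844501/345) = -345/844501*1/2473 = -345/2088450973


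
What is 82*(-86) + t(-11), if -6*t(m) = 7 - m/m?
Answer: -7053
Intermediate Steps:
t(m) = -1 (t(m) = -(7 - m/m)/6 = -(7 - 1*1)/6 = -(7 - 1)/6 = -1/6*6 = -1)
82*(-86) + t(-11) = 82*(-86) - 1 = -7052 - 1 = -7053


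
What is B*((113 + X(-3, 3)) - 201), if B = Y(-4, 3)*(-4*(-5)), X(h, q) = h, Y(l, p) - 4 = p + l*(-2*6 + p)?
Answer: -78260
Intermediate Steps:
Y(l, p) = 4 + p + l*(-12 + p) (Y(l, p) = 4 + (p + l*(-2*6 + p)) = 4 + (p + l*(-12 + p)) = 4 + p + l*(-12 + p))
B = 860 (B = (4 + 3 - 12*(-4) - 4*3)*(-4*(-5)) = (4 + 3 + 48 - 12)*20 = 43*20 = 860)
B*((113 + X(-3, 3)) - 201) = 860*((113 - 3) - 201) = 860*(110 - 201) = 860*(-91) = -78260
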